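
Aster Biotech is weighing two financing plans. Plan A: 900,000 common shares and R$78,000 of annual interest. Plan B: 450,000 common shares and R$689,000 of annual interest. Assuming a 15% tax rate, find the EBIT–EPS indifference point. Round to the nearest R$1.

R$1,300,000

At indifference, (EBIT − 78,000)(1 − t)/900,000 = (EBIT − 689,000)(1 − t)/450,000.
Cancelling (1 − t) and cross-multiplying: 450,000·(EBIT − 78,000) = 900,000·(EBIT − 689,000).
Solving, EBIT = (689,000·900,000 − 78,000·450,000) / (900,000 − 450,000) = 585,000,000,000 / 450,000 = 1,300,000.00.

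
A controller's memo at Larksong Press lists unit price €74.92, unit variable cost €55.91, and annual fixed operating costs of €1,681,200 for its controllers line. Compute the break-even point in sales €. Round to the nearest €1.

€6,625,750

CM per unit = €74.92 − €55.91 = €19.01; CM ratio = €19.01 / €74.92 = 0.2537.
Break-even revenue = fixed costs × price ÷ CM = €1,681,200 × €74.92 ÷ €19.01 = €6,625,750.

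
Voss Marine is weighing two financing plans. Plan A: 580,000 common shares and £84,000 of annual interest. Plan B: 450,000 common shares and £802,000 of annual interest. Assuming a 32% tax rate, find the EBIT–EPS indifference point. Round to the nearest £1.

£3,287,385

Set EPS_A = EPS_B: (EBIT − £84,000)(1 − 0.32) ÷ 580,000 = (EBIT − £802,000)(1 − 0.32) ÷ 450,000.
The (1 − t) factor cancels: (EBIT − 84,000) × 450,000 = (EBIT − 802,000) × 580,000.
EBIT × (580,000 − 450,000) = 802,000 × 580,000 − 84,000 × 450,000 = 427,360,000,000, so EBIT = 427,360,000,000 ÷ 130,000 = 3,287,384.62.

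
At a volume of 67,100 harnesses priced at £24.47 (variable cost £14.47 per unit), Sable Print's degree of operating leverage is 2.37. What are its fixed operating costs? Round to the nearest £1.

£387,878

At 67,100 units, contribution = 67,100 × £10.00 = £671,000.00.
DOL = contribution / EBIT, so EBIT = £671,000.00 / 2.37 = £283,122.36.
Fixed costs = CM − EBIT = £671,000.00 − £283,122.36 = £387,878.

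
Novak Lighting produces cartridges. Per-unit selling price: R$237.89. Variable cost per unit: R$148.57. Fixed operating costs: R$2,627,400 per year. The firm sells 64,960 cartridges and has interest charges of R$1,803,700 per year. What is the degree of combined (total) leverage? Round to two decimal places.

4.23

Total contribution margin = 64,960 × R$89.32 = R$5,802,227.20.
EBIT = R$5,802,227.20 − R$2,627,400 = R$3,174,827.20. Interest = R$1,803,700.00, so EBIT − I = R$1,371,127.20.
DCL = contribution ÷ (EBIT − I) = R$5,802,227.20 ÷ R$1,371,127.20 = 4.2317.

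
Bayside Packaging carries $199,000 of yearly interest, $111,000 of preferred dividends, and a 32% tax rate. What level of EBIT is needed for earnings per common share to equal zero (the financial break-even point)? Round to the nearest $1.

Preferred dividends are paid after tax, so their pre-tax equivalent is $111,000 ÷ (1 − 0.32) = $163,235.29.
Financial break-even EBIT = interest + D_p ÷ (1 − t) = $199,000 + $163,235.29 = $362,235.29.

$362,235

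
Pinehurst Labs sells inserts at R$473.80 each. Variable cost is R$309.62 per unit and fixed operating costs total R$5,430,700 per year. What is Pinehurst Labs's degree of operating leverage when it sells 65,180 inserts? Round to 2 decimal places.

At 65,180 units, contribution = 65,180 × R$164.18 = R$10,701,252.40.
Operating income = contribution − fixed costs = R$10,701,252.40 − R$5,430,700 = R$5,270,552.40.
Degree of operating leverage = R$10,701,252.40 / R$5,270,552.40 = 2.0304.

2.03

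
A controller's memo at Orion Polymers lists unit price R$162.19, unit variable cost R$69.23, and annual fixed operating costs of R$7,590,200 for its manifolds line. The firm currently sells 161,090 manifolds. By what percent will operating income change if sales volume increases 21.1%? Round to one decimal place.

Total contribution margin = 161,090 × R$92.96 = R$14,974,926.40.
Operating income = contribution − fixed costs = R$14,974,926.40 − R$7,590,200 = R$7,384,726.40.
So DOL = total CM / EBIT = R$14,974,926.40 / R$7,384,726.40 = 2.0278.
So EBIT moves 2.0278 × (+21.1%) = +42.8%.

+42.8%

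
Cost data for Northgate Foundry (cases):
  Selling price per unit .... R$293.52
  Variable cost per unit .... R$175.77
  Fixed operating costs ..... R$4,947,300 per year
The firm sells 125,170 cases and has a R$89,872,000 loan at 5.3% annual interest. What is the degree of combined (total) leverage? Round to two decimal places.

2.93

Contribution at this volume is 125,170 × R$117.75 = R$14,738,767.50.
Operating income = contribution − fixed costs = R$14,738,767.50 − R$4,947,300 = R$9,791,467.50. Interest = R$4,763,216.00.
DOL = R$14,738,767.50 ÷ R$9,791,467.50 = 1.5053; DFL = R$9,791,467.50 ÷ R$5,028,251.50 = 1.9473.
Combined leverage = 1.5053 × 1.9473 = 2.9313.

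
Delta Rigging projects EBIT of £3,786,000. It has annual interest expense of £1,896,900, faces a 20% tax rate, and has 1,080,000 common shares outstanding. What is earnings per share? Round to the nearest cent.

£1.40

Interest = £1,896,900.00, so EBT = £3,786,000 − £1,896,900.00 = £1,889,100.00.
Net income = £1,889,100.00 × (1 − 0.20) = £1,511,280.00.
EPS = £1,511,280.00 ÷ 1,080,000 = £1.40.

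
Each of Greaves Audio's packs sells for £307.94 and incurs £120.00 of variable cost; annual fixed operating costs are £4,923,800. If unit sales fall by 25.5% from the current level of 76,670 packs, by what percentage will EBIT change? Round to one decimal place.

At 76,670 units, contribution = 76,670 × £187.94 = £14,409,359.80.
EBIT = £14,409,359.80 − £4,923,800 = £9,485,559.80.
So DOL = total CM / EBIT = £14,409,359.80 / £9,485,559.80 = 1.5191.
Operating income changes by 1.5191 × -25.5% = -38.7%.

-38.7%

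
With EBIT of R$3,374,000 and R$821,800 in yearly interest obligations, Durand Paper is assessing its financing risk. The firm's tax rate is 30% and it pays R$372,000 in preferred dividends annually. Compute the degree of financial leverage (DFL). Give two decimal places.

1.67

Annual interest charges come to R$821,800.00.
Pre-tax preferred-dividend burden = R$372,000 ÷ (1 − 0.30) = R$531,428.57.
DFL = EBIT ÷ [EBIT − I − D_p/(1−t)] = R$3,374,000 ÷ [R$3,374,000 − R$821,800.00 − R$531,428.57] = R$3,374,000 ÷ R$2,020,771.43 = 1.6697.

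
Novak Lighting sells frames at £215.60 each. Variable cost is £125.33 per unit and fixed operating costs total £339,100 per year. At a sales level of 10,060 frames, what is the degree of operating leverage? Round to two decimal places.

1.60

At 10,060 units, contribution = 10,060 × £90.27 = £908,116.20.
Operating income = contribution − fixed costs = £908,116.20 − £339,100 = £569,016.20.
Degree of operating leverage = £908,116.20 / £569,016.20 = 1.5959.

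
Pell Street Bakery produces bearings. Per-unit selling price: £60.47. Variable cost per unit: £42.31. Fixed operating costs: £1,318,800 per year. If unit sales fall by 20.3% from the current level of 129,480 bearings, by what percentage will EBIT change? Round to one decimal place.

Contribution at this volume is 129,480 × £18.16 = £2,351,356.80.
EBIT = £2,351,356.80 − £1,318,800 = £1,032,556.80.
DOL = contribution ÷ EBIT = £2,351,356.80 ÷ £1,032,556.80 = 2.2772.
So EBIT moves 2.2772 × (-20.3%) = -46.2%.

-46.2%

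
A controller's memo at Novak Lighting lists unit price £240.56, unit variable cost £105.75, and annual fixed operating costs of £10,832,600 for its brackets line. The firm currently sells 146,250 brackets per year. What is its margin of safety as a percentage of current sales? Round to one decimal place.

Unit CM = price − variable cost = £240.56 − £105.75 = £134.81. Break-even units = £10,832,600 ÷ £134.81 = 80,354.57; break-even revenue = 80,354.57 × £240.56 = £19,330,096.11.
Actual sales revenue = 146,250 × £240.56 = £35,181,900.00.
Margin of safety = (£35,181,900.00 − £19,330,096.11) ÷ £35,181,900.00 = 45.1%.

45.1%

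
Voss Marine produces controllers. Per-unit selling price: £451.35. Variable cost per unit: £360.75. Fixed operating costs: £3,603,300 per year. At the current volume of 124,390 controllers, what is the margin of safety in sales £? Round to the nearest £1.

Each unit contributes £451.35 − £360.75 = £90.60. Break-even units = £3,603,300 ÷ £90.60 = 39,771.52; break-even revenue = 39,771.52 × £451.35 = £17,950,876.99.
Actual sales revenue = 124,390 × £451.35 = £56,143,426.50.
Margin of safety = £56,143,426.50 − £17,950,876.99 = £38,192,550.

£38,192,550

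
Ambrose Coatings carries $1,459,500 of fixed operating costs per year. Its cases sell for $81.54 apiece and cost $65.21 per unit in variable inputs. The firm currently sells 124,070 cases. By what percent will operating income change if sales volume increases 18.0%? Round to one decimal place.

Contribution at this volume is 124,070 × $16.33 = $2,026,063.10.
EBIT = $2,026,063.10 − $1,459,500 = $566,563.10.
Degree of operating leverage = $2,026,063.10 / $566,563.10 = 3.5761.
%ΔEBIT = DOL × %ΔSales = 3.5761 × +18.0% = +64.4%.

+64.4%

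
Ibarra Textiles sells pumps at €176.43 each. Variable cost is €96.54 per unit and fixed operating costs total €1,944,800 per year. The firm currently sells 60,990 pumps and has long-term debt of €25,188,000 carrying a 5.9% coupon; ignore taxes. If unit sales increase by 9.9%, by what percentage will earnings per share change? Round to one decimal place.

At 60,990 units, contribution = 60,990 × €79.89 = €4,872,491.10.
EBIT = €4,872,491.10 − €1,944,800 = €2,927,691.10.
Interest = €1,486,092.00, so EBIT − I = €1,441,599.10.
DCL = total CM / (EBIT − I) = €4,872,491.10 / €1,441,599.10 = 3.3799.
EPS therefore changes by 3.3799 × (+9.9%) = +33.5%.

+33.5%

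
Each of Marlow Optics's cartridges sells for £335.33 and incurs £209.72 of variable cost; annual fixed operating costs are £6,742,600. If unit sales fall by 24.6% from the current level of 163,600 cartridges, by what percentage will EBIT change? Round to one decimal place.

Contribution at this volume is 163,600 × £125.61 = £20,549,796.00.
EBIT = £20,549,796.00 − £6,742,600 = £13,807,196.00.
DOL = contribution ÷ EBIT = £20,549,796.00 ÷ £13,807,196.00 = 1.4883.
So EBIT moves 1.4883 × (-24.6%) = -36.6%.

-36.6%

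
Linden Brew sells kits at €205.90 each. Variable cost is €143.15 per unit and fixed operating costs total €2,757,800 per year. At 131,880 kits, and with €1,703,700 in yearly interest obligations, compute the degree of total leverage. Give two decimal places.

Total contribution margin = 131,880 × €62.75 = €8,275,470.00.
Subtracting fixed costs: EBIT = €8,275,470.00 − €2,757,800 = €5,517,670.00. Interest = €1,703,700.00, so EBIT − I = €3,813,970.00.
Degree of total leverage = total CM / (EBIT − interest) = €8,275,470.00 / €3,813,970.00 = 2.1698.

2.17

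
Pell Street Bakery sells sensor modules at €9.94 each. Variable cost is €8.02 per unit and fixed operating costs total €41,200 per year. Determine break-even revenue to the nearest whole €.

CM per unit = €9.94 − €8.02 = €1.92; CM ratio = €1.92 / €9.94 = 0.1932.
Break-even sales = FC ÷ CM ratio = €41,200 × €9.94 / €1.92 = €213,296.

€213,296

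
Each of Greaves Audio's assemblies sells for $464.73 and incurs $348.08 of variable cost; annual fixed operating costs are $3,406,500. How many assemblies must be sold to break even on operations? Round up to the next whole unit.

29,203 assemblies

Unit CM = price − variable cost = $464.73 − $348.08 = $116.65.
Break-even volume = fixed costs ÷ CM per unit = $3,406,500 ÷ $116.65 = 29,202.74, so 29,203 assemblies.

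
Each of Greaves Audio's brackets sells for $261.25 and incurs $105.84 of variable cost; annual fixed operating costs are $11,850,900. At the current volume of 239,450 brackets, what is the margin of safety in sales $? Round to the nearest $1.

Contribution margin per unit = $261.25 − $105.84 = $155.41. Break-even units = $11,850,900 ÷ $155.41 = 76,255.71; break-even revenue = 76,255.71 × $261.25 = $19,921,804.42.
Current sales = 239,450 × $261.25 = $62,556,312.50.
Margin of safety = $62,556,312.50 − $19,921,804.42 = $42,634,508.

$42,634,508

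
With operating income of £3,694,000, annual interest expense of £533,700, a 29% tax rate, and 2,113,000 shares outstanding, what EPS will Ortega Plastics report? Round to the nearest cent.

Interest = £533,700.00, so EBT = £3,694,000 − £533,700.00 = £3,160,300.00.
Net income = £3,160,300.00 × (1 − 0.29) = £2,243,813.00.
Per share: £2,243,813.00 / 2,113,000 shares = £1.06.

£1.06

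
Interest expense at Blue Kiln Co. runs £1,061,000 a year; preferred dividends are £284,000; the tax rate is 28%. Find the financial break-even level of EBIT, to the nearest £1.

£1,455,444

Preferred dividends are paid after tax, so their pre-tax equivalent is £284,000 ÷ (1 − 0.28) = £394,444.44.
Financial break-even EBIT = interest + D_p ÷ (1 − t) = £1,061,000 + £394,444.44 = £1,455,444.44.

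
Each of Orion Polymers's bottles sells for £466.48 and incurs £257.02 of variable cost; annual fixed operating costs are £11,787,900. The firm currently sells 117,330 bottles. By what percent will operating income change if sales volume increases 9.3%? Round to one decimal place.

+17.9%

At 117,330 units, contribution = 117,330 × £209.46 = £24,575,941.80.
Operating income = contribution − fixed costs = £24,575,941.80 − £11,787,900 = £12,788,041.80.
So DOL = total CM / EBIT = £24,575,941.80 / £12,788,041.80 = 1.9218.
Operating income changes by 1.9218 × +9.3% = +17.9%.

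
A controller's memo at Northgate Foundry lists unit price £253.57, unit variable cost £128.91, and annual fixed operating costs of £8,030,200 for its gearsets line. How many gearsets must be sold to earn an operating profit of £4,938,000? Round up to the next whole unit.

Each unit contributes £253.57 − £128.91 = £124.66.
Required volume = (fixed costs + target profit) ÷ CM = (£8,030,200 + £4,938,000) ÷ £124.66 = 104,028.56, so 104,029 gearsets.

104,029 gearsets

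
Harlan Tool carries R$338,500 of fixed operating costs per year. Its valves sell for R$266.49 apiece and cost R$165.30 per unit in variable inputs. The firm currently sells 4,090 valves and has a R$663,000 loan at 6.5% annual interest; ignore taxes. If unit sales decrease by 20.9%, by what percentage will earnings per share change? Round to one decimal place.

-268.0%

At 4,090 units, contribution = 4,090 × R$101.19 = R$413,867.10.
Subtracting fixed costs: EBIT = R$413,867.10 − R$338,500 = R$75,367.10.
Interest = R$43,095.00, so EBIT − I = R$32,272.10.
Degree of combined leverage = contribution ÷ (EBIT − I) = R$413,867.10 ÷ R$32,272.10 = 12.8243.
EPS therefore changes by 12.8243 × (-20.9%) = -268.0%.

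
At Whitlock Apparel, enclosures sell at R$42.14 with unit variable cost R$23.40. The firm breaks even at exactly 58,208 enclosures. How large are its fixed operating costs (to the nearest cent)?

Contribution margin per unit = R$42.14 − R$23.40 = R$18.74.
Since BE = FC / CM, FC = 58,208 × R$18.74 = R$1,090,817.92.

R$1,090,817.92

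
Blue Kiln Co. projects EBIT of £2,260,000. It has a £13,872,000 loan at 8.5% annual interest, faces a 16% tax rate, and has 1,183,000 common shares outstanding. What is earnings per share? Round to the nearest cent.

£0.77

Pre-tax income = £2,260,000 − £1,179,120.00 = £1,080,880.00.
After tax at 16%: net income = £1,080,880.00 × 0.84 = £907,939.20.
EPS = £907,939.20 ÷ 1,183,000 = £0.77.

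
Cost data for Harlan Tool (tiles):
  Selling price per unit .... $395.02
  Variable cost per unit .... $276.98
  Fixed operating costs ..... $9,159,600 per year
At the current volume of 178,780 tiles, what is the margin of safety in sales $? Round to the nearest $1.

$39,969,141

Unit CM = price − variable cost = $395.02 − $276.98 = $118.04. Break-even units = $9,159,600 ÷ $118.04 = 77,597.42; break-even revenue = 77,597.42 × $395.02 = $30,652,534.67.
Actual sales revenue = 178,780 × $395.02 = $70,621,675.60.
Margin of safety = $70,621,675.60 − $30,652,534.67 = $39,969,141.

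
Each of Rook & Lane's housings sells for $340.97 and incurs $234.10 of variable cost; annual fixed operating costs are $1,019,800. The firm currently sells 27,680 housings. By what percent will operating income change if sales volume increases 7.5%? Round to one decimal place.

+11.4%

Total contribution margin = 27,680 × $106.87 = $2,958,161.60.
Operating income = contribution − fixed costs = $2,958,161.60 − $1,019,800 = $1,938,361.60.
DOL = contribution ÷ EBIT = $2,958,161.60 ÷ $1,938,361.60 = 1.5261.
Operating income changes by 1.5261 × +7.5% = +11.4%.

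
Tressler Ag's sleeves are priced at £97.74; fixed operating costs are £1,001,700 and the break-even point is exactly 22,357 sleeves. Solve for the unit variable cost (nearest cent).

Contribution per unit must be FC / Q = £1,001,700 / 22,357 = £44.8048.
Variable cost per unit = £97.74 − £44.8048 = £52.94.

£52.94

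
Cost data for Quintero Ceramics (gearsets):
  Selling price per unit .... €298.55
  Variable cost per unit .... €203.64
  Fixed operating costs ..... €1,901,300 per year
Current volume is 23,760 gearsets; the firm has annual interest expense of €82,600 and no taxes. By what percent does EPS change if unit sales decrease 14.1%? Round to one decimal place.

At 23,760 units, contribution = 23,760 × €94.91 = €2,255,061.60.
EBIT = €2,255,061.60 − €1,901,300 = €353,761.60.
After interest of €82,600.00, pre-tax earnings = €271,161.60.
DCL = total CM / (EBIT − I) = €2,255,061.60 / €271,161.60 = 8.3163.
EPS therefore changes by 8.3163 × (-14.1%) = -117.3%.

-117.3%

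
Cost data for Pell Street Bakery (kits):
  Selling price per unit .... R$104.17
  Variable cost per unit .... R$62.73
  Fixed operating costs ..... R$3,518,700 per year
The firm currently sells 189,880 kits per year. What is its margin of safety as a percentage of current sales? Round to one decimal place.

Unit CM = price − variable cost = R$104.17 − R$62.73 = R$41.44. Break-even units = R$3,518,700 ÷ R$41.44 = 84,910.71; break-even revenue = 84,910.71 × R$104.17 = R$8,845,149.11.
Actual sales revenue = 189,880 × R$104.17 = R$19,779,799.60.
Margin of safety = (R$19,779,799.60 − R$8,845,149.11) ÷ R$19,779,799.60 = 55.3%.

55.3%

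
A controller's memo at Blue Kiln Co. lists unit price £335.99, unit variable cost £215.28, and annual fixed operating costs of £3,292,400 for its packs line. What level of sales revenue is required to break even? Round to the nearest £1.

£9,164,224

Contribution margin per unit = £335.99 − £215.28 = £120.71, a CM ratio of £120.71 ÷ £335.99 = 0.3593.
Break-even revenue = fixed costs × price ÷ CM = £3,292,400 × £335.99 ÷ £120.71 = £9,164,224.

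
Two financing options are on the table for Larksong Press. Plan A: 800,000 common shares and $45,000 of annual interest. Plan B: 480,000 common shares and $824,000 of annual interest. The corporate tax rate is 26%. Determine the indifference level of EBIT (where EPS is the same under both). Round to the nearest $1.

Set EPS_A = EPS_B: (EBIT − $45,000)(1 − 0.26) ÷ 800,000 = (EBIT − $824,000)(1 − 0.26) ÷ 480,000.
The (1 − t) factor cancels: (EBIT − 45,000) × 480,000 = (EBIT − 824,000) × 800,000.
Solving, EBIT = (824,000·800,000 − 45,000·480,000) / (800,000 − 480,000) = 637,600,000,000 / 320,000 = 1,992,500.00.

$1,992,500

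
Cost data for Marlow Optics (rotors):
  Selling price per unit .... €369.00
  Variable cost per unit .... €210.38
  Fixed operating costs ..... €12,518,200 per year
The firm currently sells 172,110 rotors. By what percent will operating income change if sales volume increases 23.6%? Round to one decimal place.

+43.6%

At 172,110 units, contribution = 172,110 × €158.62 = €27,300,088.20.
Operating income = contribution − fixed costs = €27,300,088.20 − €12,518,200 = €14,781,888.20.
Degree of operating leverage = €27,300,088.20 / €14,781,888.20 = 1.8469.
Operating income changes by 1.8469 × +23.6% = +43.6%.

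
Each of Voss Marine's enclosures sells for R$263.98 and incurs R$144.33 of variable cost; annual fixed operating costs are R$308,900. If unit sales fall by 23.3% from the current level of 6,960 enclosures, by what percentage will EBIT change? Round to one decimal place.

-37.0%

Total contribution margin = 6,960 × R$119.65 = R$832,764.00.
Subtracting fixed costs: EBIT = R$832,764.00 − R$308,900 = R$523,864.00.
DOL = contribution ÷ EBIT = R$832,764.00 ÷ R$523,864.00 = 1.5897.
%ΔEBIT = DOL × %ΔSales = 1.5897 × -23.3% = -37.0%.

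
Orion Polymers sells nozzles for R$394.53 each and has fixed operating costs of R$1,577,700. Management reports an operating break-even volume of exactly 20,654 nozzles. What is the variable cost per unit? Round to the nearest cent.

R$318.14

At break-even, FC = Q × (P − VC), so P − VC = R$1,577,700 ÷ 20,654 = R$76.3871.
Hence VC = price − CM = R$394.53 − R$76.3871 = R$318.14.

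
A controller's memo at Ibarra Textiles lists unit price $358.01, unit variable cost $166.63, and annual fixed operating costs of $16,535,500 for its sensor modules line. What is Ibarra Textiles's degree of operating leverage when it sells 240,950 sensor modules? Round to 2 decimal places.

1.56

Total contribution margin = 240,950 × $191.38 = $46,113,011.00.
Operating income = contribution − fixed costs = $46,113,011.00 − $16,535,500 = $29,577,511.00.
DOL = contribution ÷ EBIT = $46,113,011.00 ÷ $29,577,511.00 = 1.5591.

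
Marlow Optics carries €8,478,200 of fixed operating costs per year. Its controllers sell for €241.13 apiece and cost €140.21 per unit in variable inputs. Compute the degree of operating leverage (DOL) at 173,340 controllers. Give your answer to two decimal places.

1.94

Contribution at this volume is 173,340 × €100.92 = €17,493,472.80.
EBIT = €17,493,472.80 − €8,478,200 = €9,015,272.80.
Degree of operating leverage = €17,493,472.80 / €9,015,272.80 = 1.9404.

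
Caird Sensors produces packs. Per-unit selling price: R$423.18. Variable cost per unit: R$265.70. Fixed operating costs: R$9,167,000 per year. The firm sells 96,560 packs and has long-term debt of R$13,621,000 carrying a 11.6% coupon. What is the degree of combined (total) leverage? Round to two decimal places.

At 96,560 units, contribution = 96,560 × R$157.48 = R$15,206,268.80.
Operating income = contribution − fixed costs = R$15,206,268.80 − R$9,167,000 = R$6,039,268.80. Interest = R$1,580,036.00.
DOL = R$15,206,268.80 ÷ R$6,039,268.80 = 2.5179; DFL = R$6,039,268.80 ÷ R$4,459,232.80 = 1.3543.
Combined leverage = 2.5179 × 1.3543 = 3.4100.

3.41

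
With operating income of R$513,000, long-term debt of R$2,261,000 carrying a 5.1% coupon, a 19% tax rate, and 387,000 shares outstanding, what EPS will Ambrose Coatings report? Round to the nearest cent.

Pre-tax income = R$513,000 − R$115,311.00 = R$397,689.00.
After tax at 19%: net income = R$397,689.00 × 0.81 = R$322,128.09.
Per share: R$322,128.09 / 387,000 shares = R$0.83.

R$0.83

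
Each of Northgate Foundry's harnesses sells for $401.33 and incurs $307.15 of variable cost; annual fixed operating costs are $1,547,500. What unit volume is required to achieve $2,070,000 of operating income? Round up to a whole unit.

38,411 harnesses

Unit CM = price − variable cost = $401.33 − $307.15 = $94.18.
Required volume = (fixed costs + target profit) ÷ CM = ($1,547,500 + $2,070,000) ÷ $94.18 = 38,410.49, so 38,411 harnesses.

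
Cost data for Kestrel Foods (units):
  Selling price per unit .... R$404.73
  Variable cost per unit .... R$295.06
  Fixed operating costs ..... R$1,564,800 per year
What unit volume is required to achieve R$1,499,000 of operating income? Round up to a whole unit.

27,937 units

Contribution margin per unit = R$404.73 − R$295.06 = R$109.67.
Need Q such that Q × R$109.67 − R$1,564,800 = R$1,499,000, i.e. Q = R$3,063,800 / R$109.67 = 27,936.54 → 27,937.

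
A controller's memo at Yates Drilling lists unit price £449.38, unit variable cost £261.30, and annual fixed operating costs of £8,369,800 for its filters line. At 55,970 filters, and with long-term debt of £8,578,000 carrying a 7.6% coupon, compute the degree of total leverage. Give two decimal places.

6.99

Total contribution margin = 55,970 × £188.08 = £10,526,837.60.
Subtracting fixed costs: EBIT = £10,526,837.60 − £8,369,800 = £2,157,037.60. Interest = £651,928.00, so EBIT − I = £1,505,109.60.
Degree of total leverage = total CM / (EBIT − interest) = £10,526,837.60 / £1,505,109.60 = 6.9941.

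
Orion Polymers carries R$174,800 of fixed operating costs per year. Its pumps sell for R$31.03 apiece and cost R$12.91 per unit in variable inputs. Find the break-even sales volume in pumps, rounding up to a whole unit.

Unit CM = price − variable cost = R$31.03 − R$12.91 = R$18.12.
Break-even Q = R$174,800 / R$18.12 = 9,646.80 → 9,647 pumps.

9,647 pumps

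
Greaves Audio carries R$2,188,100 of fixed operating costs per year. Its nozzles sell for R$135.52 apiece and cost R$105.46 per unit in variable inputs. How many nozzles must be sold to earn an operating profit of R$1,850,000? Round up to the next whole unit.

134,335 nozzles

Contribution margin per unit = R$135.52 − R$105.46 = R$30.06.
Required volume = (fixed costs + target profit) ÷ CM = (R$2,188,100 + R$1,850,000) ÷ R$30.06 = 134,334.66, so 134,335 nozzles.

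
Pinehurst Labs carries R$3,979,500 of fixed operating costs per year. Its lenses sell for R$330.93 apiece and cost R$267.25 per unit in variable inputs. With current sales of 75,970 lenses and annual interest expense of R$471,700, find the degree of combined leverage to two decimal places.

At 75,970 units, contribution = 75,970 × R$63.68 = R$4,837,769.60.
Subtracting fixed costs: EBIT = R$4,837,769.60 − R$3,979,500 = R$858,269.60. Interest = R$471,700.00.
DOL = R$4,837,769.60 ÷ R$858,269.60 = 5.6367; DFL = R$858,269.60 ÷ R$386,569.60 = 2.2202.
Combined leverage = 5.6367 × 2.2202 = 12.5146.

12.51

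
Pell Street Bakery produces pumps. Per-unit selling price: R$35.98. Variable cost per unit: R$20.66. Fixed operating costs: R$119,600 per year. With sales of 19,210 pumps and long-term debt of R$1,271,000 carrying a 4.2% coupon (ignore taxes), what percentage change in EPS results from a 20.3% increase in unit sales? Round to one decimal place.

Total contribution margin = 19,210 × R$15.32 = R$294,297.20.
EBIT = R$294,297.20 − R$119,600 = R$174,697.20.
Interest = R$53,382.00, so EBIT − I = R$121,315.20.
Degree of combined leverage = contribution ÷ (EBIT − I) = R$294,297.20 ÷ R$121,315.20 = 2.4259.
EPS therefore changes by 2.4259 × (+20.3%) = +49.2%.

+49.2%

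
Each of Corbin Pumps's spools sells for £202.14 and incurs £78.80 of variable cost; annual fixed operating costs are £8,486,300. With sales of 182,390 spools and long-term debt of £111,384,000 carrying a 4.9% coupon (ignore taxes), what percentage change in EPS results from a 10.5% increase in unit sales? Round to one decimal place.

+27.6%

Total contribution margin = 182,390 × £123.34 = £22,495,982.60.
EBIT = £22,495,982.60 − £8,486,300 = £14,009,682.60.
After interest of £5,457,816.00, pre-tax earnings = £8,551,866.60.
Degree of combined leverage = contribution ÷ (EBIT − I) = £22,495,982.60 ÷ £8,551,866.60 = 2.6305.
%ΔEPS = DCL × %ΔSales = 2.6305 × +10.5% = +27.6%.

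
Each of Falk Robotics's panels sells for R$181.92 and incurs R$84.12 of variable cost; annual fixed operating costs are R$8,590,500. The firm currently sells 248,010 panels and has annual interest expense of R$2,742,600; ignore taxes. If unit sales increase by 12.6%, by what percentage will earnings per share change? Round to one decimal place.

+23.7%

At 248,010 units, contribution = 248,010 × R$97.80 = R$24,255,378.00.
Operating income = contribution − fixed costs = R$24,255,378.00 − R$8,590,500 = R$15,664,878.00.
After interest of R$2,742,600.00, pre-tax earnings = R$12,922,278.00.
DCL = total CM / (EBIT − I) = R$24,255,378.00 / R$12,922,278.00 = 1.8770.
%ΔEPS = DCL × %ΔSales = 1.8770 × +12.6% = +23.7%.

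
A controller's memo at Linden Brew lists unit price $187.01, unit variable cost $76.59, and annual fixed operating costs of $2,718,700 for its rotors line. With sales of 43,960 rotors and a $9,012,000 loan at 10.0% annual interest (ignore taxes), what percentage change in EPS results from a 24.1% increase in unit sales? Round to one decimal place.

At 43,960 units, contribution = 43,960 × $110.42 = $4,854,063.20.
Operating income = contribution − fixed costs = $4,854,063.20 − $2,718,700 = $2,135,363.20.
Interest = $901,200.00, so EBIT − I = $1,234,163.20.
DCL = total CM / (EBIT − I) = $4,854,063.20 / $1,234,163.20 = 3.9331.
EPS therefore changes by 3.9331 × (+24.1%) = +94.8%.

+94.8%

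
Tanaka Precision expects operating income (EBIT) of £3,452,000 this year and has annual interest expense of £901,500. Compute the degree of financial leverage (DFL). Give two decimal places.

1.35

Interest = £901,500.00.
DFL = EBIT ÷ (EBIT − I) = £3,452,000 ÷ (£3,452,000 − £901,500.00) = £3,452,000 ÷ £2,550,500.00 = 1.3535.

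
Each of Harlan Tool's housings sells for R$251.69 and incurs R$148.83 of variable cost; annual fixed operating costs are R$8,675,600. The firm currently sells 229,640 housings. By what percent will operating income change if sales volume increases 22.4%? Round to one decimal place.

+35.4%

Contribution at this volume is 229,640 × R$102.86 = R$23,620,770.40.
Subtracting fixed costs: EBIT = R$23,620,770.40 − R$8,675,600 = R$14,945,170.40.
Degree of operating leverage = R$23,620,770.40 / R$14,945,170.40 = 1.5805.
Operating income changes by 1.5805 × +22.4% = +35.4%.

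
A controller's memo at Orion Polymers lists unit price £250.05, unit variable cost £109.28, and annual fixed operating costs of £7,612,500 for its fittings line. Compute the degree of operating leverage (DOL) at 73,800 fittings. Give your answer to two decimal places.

3.74

At 73,800 units, contribution = 73,800 × £140.77 = £10,388,826.00.
Operating income = contribution − fixed costs = £10,388,826.00 − £7,612,500 = £2,776,326.00.
DOL = contribution ÷ EBIT = £10,388,826.00 ÷ £2,776,326.00 = 3.7419.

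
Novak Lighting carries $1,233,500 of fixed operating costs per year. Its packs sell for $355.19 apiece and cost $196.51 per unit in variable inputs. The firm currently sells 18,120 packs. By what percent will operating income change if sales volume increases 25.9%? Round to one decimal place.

Total contribution margin = 18,120 × $158.68 = $2,875,281.60.
EBIT = $2,875,281.60 − $1,233,500 = $1,641,781.60.
DOL = contribution ÷ EBIT = $2,875,281.60 ÷ $1,641,781.60 = 1.7513.
So EBIT moves 1.7513 × (+25.9%) = +45.4%.

+45.4%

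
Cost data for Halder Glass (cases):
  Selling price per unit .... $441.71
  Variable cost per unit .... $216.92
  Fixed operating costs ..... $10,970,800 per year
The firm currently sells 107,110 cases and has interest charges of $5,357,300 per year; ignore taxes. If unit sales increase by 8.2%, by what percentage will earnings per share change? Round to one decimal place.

+25.5%

Total contribution margin = 107,110 × $224.79 = $24,077,256.90.
Subtracting fixed costs: EBIT = $24,077,256.90 − $10,970,800 = $13,106,456.90.
After interest of $5,357,300.00, pre-tax earnings = $7,749,156.90.
Degree of combined leverage = contribution ÷ (EBIT − I) = $24,077,256.90 ÷ $7,749,156.90 = 3.1071.
EPS therefore changes by 3.1071 × (+8.2%) = +25.5%.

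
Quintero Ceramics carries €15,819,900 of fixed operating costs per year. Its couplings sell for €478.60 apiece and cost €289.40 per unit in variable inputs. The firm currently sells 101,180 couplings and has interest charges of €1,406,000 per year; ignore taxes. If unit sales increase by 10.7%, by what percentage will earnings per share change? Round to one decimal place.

Contribution at this volume is 101,180 × €189.20 = €19,143,256.00.
Operating income = contribution − fixed costs = €19,143,256.00 − €15,819,900 = €3,323,356.00.
Interest = €1,406,000.00, so EBIT − I = €1,917,356.00.
DCL = total CM / (EBIT − I) = €19,143,256.00 / €1,917,356.00 = 9.9842.
EPS therefore changes by 9.9842 × (+10.7%) = +106.8%.

+106.8%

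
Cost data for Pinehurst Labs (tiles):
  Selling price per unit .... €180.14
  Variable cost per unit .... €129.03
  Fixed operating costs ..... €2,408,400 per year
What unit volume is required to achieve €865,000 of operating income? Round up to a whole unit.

Each unit contributes €180.14 − €129.03 = €51.11.
Units = (FC + target) / CM = (€2,408,400 + €865,000) / €51.11 = 64,046.17, so 64,047 tiles.

64,047 tiles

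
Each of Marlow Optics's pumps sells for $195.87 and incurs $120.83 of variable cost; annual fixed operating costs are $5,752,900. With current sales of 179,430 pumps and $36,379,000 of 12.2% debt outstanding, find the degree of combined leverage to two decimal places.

4.11

At 179,430 units, contribution = 179,430 × $75.04 = $13,464,427.20.
Operating income = contribution − fixed costs = $13,464,427.20 − $5,752,900 = $7,711,527.20. Interest = $4,438,238.00, so EBIT − I = $3,273,289.20.
DCL = contribution ÷ (EBIT − I) = $13,464,427.20 ÷ $3,273,289.20 = 4.1134.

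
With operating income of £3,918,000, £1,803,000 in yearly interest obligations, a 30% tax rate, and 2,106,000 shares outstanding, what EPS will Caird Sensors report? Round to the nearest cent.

£0.70

Pre-tax income = £3,918,000 − £1,803,000.00 = £2,115,000.00.
Net income = £2,115,000.00 × (1 − 0.30) = £1,480,500.00.
EPS = £1,480,500.00 ÷ 2,106,000 = £0.70.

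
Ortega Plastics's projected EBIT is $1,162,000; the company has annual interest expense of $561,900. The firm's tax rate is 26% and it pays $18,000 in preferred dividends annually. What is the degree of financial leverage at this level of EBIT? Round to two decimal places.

2.02

Annual interest charges come to $561,900.00.
Preferred dividends grossed up pre-tax: $18,000 / (1 − 0.26) = $24,324.32.
DFL = EBIT ÷ [EBIT − I − D_p/(1−t)] = $1,162,000 ÷ [$1,162,000 − $561,900.00 − $24,324.32] = $1,162,000 ÷ $575,775.68 = 2.0181.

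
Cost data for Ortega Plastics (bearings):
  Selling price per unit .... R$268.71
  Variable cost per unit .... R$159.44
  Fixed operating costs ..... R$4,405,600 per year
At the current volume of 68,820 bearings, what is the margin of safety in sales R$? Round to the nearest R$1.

R$7,658,644

Unit CM = price − variable cost = R$268.71 − R$159.44 = R$109.27. Break-even units = R$4,405,600 ÷ R$109.27 = 40,318.48; break-even revenue = 40,318.48 × R$268.71 = R$10,833,978.00.
Actual sales revenue = 68,820 × R$268.71 = R$18,492,622.20.
Margin of safety = R$18,492,622.20 − R$10,833,978.00 = R$7,658,644.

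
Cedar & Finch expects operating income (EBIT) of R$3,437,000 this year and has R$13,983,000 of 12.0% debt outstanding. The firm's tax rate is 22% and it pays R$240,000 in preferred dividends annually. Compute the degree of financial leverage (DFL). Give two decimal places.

2.37

Annual interest charges come to R$1,677,960.00.
Preferred dividends grossed up pre-tax: R$240,000 / (1 − 0.22) = R$307,692.31.
DFL = EBIT ÷ [EBIT − I − D_p/(1−t)] = R$3,437,000 ÷ [R$3,437,000 − R$1,677,960.00 − R$307,692.31] = R$3,437,000 ÷ R$1,451,347.69 = 2.3681.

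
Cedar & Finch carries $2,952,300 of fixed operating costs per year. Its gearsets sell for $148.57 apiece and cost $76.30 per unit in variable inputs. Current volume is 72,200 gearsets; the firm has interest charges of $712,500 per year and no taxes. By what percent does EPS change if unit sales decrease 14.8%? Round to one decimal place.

Contribution at this volume is 72,200 × $72.27 = $5,217,894.00.
Operating income = contribution − fixed costs = $5,217,894.00 − $2,952,300 = $2,265,594.00.
After interest of $712,500.00, pre-tax earnings = $1,553,094.00.
Degree of combined leverage = contribution ÷ (EBIT − I) = $5,217,894.00 ÷ $1,553,094.00 = 3.3597.
%ΔEPS = DCL × %ΔSales = 3.3597 × -14.8% = -49.7%.

-49.7%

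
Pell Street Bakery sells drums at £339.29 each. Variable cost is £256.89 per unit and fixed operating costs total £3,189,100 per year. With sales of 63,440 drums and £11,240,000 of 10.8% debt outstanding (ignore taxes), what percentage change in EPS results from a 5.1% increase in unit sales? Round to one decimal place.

+32.3%

At 63,440 units, contribution = 63,440 × £82.40 = £5,227,456.00.
Subtracting fixed costs: EBIT = £5,227,456.00 − £3,189,100 = £2,038,356.00.
Interest = £1,213,920.00, so EBIT − I = £824,436.00.
DCL = total CM / (EBIT − I) = £5,227,456.00 / £824,436.00 = 6.3406.
%ΔEPS = DCL × %ΔSales = 6.3406 × +5.1% = +32.3%.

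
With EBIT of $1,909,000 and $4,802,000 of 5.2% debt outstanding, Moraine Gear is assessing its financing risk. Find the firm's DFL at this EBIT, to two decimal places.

1.15

Interest = $249,704.00.
DFL = EBIT ÷ (EBIT − I) = $1,909,000 ÷ ($1,909,000 − $249,704.00) = $1,909,000 ÷ $1,659,296.00 = 1.1505.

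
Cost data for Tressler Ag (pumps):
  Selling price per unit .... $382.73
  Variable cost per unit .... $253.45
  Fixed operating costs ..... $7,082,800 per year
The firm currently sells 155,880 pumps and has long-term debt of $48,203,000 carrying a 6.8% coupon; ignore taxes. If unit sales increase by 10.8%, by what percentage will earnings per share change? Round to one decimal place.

+22.2%

Total contribution margin = 155,880 × $129.28 = $20,152,166.40.
Subtracting fixed costs: EBIT = $20,152,166.40 − $7,082,800 = $13,069,366.40.
After interest of $3,277,804.00, pre-tax earnings = $9,791,562.40.
DCL = total CM / (EBIT − I) = $20,152,166.40 / $9,791,562.40 = 2.0581.
%ΔEPS = DCL × %ΔSales = 2.0581 × +10.8% = +22.2%.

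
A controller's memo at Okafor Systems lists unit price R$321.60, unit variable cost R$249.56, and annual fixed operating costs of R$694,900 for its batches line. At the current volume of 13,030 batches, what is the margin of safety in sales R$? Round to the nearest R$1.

Unit CM = price − variable cost = R$321.60 − R$249.56 = R$72.04. Break-even units = R$694,900 ÷ R$72.04 = 9,646.03; break-even revenue = 9,646.03 × R$321.60 = R$3,102,163.24.
Current sales = 13,030 × R$321.60 = R$4,190,448.00.
Margin of safety = R$4,190,448.00 − R$3,102,163.24 = R$1,088,285.

R$1,088,285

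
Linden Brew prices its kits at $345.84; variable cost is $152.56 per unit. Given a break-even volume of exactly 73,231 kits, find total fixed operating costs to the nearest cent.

Unit CM = price − variable cost = $345.84 − $152.56 = $193.28.
Fixed costs = break-even units × CM = 73,231 × $193.28 = $14,154,087.68.

$14,154,087.68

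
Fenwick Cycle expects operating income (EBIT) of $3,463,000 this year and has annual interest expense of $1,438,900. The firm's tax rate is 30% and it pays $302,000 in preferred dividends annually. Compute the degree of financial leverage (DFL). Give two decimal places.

2.17

Interest = $1,438,900.00.
Preferred dividends grossed up pre-tax: $302,000 / (1 − 0.30) = $431,428.57.
DFL = EBIT ÷ [EBIT − I − D_p/(1−t)] = $3,463,000 ÷ [$3,463,000 − $1,438,900.00 − $431,428.57] = $3,463,000 ÷ $1,592,671.43 = 2.1743.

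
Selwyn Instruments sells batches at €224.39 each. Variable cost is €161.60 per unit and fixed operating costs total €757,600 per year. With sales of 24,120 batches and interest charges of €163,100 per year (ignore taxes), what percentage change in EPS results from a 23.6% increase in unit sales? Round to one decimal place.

Total contribution margin = 24,120 × €62.79 = €1,514,494.80.
EBIT = €1,514,494.80 − €757,600 = €756,894.80.
Interest = €163,100.00, so EBIT − I = €593,794.80.
Degree of combined leverage = contribution ÷ (EBIT − I) = €1,514,494.80 ÷ €593,794.80 = 2.5505.
%ΔEPS = DCL × %ΔSales = 2.5505 × +23.6% = +60.2%.

+60.2%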